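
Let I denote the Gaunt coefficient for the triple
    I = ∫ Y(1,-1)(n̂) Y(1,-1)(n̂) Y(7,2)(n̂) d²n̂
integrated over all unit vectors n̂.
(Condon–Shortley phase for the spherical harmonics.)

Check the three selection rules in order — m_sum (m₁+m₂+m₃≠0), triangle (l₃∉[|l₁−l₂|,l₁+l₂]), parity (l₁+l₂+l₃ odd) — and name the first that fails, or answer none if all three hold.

triangle

azimuthal sum: -1 − 1 + 2 = 0  ✓
0 ≤ 7 ≤ 2 (triangle on l)  ✗
L = 1 + 1 + 7 = 9 (odd)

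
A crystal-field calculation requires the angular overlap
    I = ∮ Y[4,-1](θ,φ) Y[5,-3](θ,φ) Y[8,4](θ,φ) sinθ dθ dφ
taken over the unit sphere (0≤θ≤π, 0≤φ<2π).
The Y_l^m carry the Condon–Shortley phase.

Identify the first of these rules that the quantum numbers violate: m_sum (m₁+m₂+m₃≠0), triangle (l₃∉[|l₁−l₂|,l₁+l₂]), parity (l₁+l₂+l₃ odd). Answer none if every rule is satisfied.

parity

m₁+m₂+m₃ = -1 − 3 + 4 = 0  ✓
triangle: |4−5|=1 ≤ l₃=8 ≤ 4+5=9  ✓
parity: l₁+l₂+l₃ = 17 is odd  ✗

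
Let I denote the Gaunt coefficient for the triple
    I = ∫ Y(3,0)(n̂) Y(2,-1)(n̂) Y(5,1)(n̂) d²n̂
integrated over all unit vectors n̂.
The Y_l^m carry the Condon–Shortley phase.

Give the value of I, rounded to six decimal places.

-0.214318

m-sum 0 ✓  L=10 even ✓  1≤5≤5 ✓
Π(2lᵢ+1) = 7×5×11 = 385
triangle coeff Δ(3,2,5) = 1/2310
Σ_t [0,0]: t=0:+1/144 = 1/144
(3j)²=10/231 [(3 2 5; 0 0 0)], sign=-1
Σ_t [0,0]: t=0:+1/216 = 1/216
(3j)²=8/231 [(3 2 5; 0 -1 1)], sign=+1
⇒ 4πI² = 400/693
I = (-1)√(400/693/(4π)) = -0.21431790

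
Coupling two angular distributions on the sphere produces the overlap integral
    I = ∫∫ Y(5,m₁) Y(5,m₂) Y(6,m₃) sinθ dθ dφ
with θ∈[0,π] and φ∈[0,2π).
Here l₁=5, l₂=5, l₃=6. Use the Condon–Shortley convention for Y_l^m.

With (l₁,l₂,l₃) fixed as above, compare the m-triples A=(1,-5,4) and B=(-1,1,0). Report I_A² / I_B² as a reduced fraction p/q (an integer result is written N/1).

Same 5,5,6: normalisation and zero-m 3j drop out of the ratio.
A: Δ: 4! 6! 6! / 17! → 1/28588560; sum: t=0:+1/829440 = 1/829440; 3j²(5 5 6; 1 -5 4) = Δ·Π!·Σ² = 225/9724  (sign +1)
B: Δ: 4! 6! 6! / 17! → 1/28588560; sum: t=0:+1/12441600 t=1:−1/86400 t=2:+1/9216 t=3:−1/7776 t=4:+1/55296 = -7/518400; 3j²(5 5 6; -1 1 0) = Δ·Π!·Σ² = 12/12155  (sign -1)
I_A²/I_B² = (225/9724)/(12/12155) = 375/16

375/16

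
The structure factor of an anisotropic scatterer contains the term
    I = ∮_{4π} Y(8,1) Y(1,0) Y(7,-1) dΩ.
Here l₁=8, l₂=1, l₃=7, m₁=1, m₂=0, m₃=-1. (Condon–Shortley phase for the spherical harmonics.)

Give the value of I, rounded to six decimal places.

-0.242860

Rules hold: Σm=0, L=16 even, 7≤7≤9.
N = 17·3·15 = 765
Δ = 2!·14!·0!/17! = 1/2040
Racah Σ t=1..1: t=1:−1/25401600 = -1/25401600
⇒ 3j(8 1 7; 0 0 0)² = 8/255, sgn +1
Racah Σ t=1..1: t=1:−1/29030400 = -1/29030400
⇒ 3j(8 1 7; 1 0 -1)² = 21/680, sgn -1
4πI² = N·(3j₀)²·(3jₘ)² = 63/85
I = -1·√(0.741176/4π) = -0.24285994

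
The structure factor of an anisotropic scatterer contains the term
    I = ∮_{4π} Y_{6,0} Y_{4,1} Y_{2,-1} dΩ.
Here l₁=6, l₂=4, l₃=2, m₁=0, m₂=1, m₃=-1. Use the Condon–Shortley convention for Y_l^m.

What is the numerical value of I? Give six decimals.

0.174223

Rules hold: Σm=0, L=12 even, 2≤2≤10.
N = 13·9·5 = 585
Δ = 8!·4!·0!/13! = 1/6435
Racah Σ t=4..4: t=4:+1/2304 = 1/2304
⇒ 3j(6 4 2; 0 0 0)² = 5/143, sgn +1
Racah Σ t=5..5: t=5:−1/4320 = -1/4320
⇒ 3j(6 4 2; 0 1 -1)² = 8/429, sgn +1
4πI² = N·(3j₀)²·(3jₘ)² = 600/1573
I = +1·√(0.381437/4π) = 0.17422334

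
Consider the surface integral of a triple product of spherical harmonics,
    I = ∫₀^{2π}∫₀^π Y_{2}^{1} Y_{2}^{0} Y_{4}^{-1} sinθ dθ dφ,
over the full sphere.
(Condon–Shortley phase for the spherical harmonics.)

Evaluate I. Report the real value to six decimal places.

-0.220728

m-sum 0 ✓  L=8 even ✓  0≤4≤4 ✓
Π(2lᵢ+1) = 5×5×9 = 225
triangle coeff Δ(2,2,4) = 1/630
Σ_t [0,0]: t=0:+1/16 = 1/16
(3j)²=2/35 [(2 2 4; 0 0 0)], sign=+1
Σ_t [0,0]: t=0:+1/24 = 1/24
(3j)²=1/21 [(2 2 4; 1 0 -1)], sign=-1
⇒ 4πI² = 30/49
I = (-1)√(30/49/(4π)) = -0.22072812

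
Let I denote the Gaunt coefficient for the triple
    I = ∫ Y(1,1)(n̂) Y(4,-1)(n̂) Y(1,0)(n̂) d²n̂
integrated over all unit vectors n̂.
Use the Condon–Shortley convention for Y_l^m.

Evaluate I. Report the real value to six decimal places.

0.000000

l₃=1 ∉ [3,5] — triangle fails ⇒ I = 0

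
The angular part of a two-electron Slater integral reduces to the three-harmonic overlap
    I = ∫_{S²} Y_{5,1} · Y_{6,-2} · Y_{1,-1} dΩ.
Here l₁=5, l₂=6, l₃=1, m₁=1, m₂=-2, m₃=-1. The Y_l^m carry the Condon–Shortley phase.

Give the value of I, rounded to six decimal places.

1 − 2 − 1 = -2 ≠ 0: azimuthal integral kills it; I = 0

0.000000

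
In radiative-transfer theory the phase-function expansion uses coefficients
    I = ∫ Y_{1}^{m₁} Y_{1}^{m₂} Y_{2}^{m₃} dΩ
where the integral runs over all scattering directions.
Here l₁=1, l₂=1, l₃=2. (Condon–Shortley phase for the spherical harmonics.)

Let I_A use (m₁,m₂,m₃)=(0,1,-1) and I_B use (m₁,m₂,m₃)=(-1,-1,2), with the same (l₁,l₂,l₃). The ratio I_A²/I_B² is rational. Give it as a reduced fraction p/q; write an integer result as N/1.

Same 1,1,2: normalisation and zero-m 3j drop out of the ratio.
A: Δ: 0! 2! 2! / 5! → 1/30; sum: t=0:+1/2 = 1/2; 3j²(1 1 2; 0 1 -1) = Δ·Π!·Σ² = 1/10  (sign -1)
B: Δ: 0! 2! 2! / 5! → 1/30; sum: t=0:+1/4 = 1/4; 3j²(1 1 2; -1 -1 2) = Δ·Π!·Σ² = 1/5  (sign +1)
I_A²/I_B² = (1/10)/(1/5) = 1/2

1/2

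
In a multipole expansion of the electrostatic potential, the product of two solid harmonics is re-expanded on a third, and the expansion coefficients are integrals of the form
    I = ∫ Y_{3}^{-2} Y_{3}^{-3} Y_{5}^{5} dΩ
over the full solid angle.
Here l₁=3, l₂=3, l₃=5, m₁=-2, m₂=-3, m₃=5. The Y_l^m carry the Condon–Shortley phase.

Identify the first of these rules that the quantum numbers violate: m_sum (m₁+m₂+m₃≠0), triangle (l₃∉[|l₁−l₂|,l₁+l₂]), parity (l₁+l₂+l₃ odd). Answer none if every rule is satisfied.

azimuthal sum: -2 − 3 + 5 = 0  ✓
0 ≤ 5 ≤ 6 (triangle on l)  ✓
L = 3 + 3 + 5 = 11 (odd)  ✗

parity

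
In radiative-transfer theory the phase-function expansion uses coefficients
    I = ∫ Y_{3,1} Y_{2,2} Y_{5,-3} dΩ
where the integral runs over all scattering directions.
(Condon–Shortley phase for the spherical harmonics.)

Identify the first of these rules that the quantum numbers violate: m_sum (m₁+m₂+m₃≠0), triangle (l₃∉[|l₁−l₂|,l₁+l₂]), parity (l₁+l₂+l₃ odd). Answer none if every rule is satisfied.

none

azimuthal sum: 1 + 2 − 3 = 0  ✓
1 ≤ 5 ≤ 5 (triangle on l)  ✓
L = 3 + 2 + 5 = 10 (even)  ✓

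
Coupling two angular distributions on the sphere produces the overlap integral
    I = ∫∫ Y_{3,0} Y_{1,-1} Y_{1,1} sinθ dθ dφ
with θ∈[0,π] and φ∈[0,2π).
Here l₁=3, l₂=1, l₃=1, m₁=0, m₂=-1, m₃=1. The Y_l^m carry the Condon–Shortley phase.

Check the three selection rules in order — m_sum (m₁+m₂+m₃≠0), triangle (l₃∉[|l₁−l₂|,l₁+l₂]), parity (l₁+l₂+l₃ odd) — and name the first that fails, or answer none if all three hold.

triangle

azimuthal sum: 0 − 1 + 1 = 0  ✓
2 ≤ 1 ≤ 4 (triangle on l)  ✗
L = 3 + 1 + 1 = 5 (odd)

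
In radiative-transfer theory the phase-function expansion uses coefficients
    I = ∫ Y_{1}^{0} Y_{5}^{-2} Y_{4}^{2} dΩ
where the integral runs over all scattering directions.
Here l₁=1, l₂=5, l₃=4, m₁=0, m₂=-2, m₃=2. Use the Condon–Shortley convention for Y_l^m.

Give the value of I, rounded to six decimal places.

0.225034

m-sum 0 ✓  L=10 even ✓  4≤4≤6 ✓
Π(2lᵢ+1) = 3×11×9 = 297
triangle coeff Δ(1,5,4) = 1/495
Σ_t [1,1]: t=1:−1/576 = -1/576
(3j)²=5/99 [(1 5 4; 0 0 0)], sign=-1
Σ_t [1,1]: t=1:−1/1440 = -1/1440
(3j)²=7/165 [(1 5 4; 0 -2 2)], sign=-1
⇒ 4πI² = 7/11
I = (+1)√(7/11/(4π)) = 0.22503380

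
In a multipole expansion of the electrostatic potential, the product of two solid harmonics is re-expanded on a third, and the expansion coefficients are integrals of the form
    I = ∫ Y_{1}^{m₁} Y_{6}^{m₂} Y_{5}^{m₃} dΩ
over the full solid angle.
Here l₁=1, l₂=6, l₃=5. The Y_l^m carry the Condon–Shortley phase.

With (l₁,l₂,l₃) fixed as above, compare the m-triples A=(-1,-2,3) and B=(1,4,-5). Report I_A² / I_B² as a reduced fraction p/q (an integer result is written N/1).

l's match ⇒ only the (l;m) 3-j factors differ between A and B.
A: triangle coeff Δ(1,6,5) = 1/858; Σ_t [2,2]: t=2:+1/161280 = 1/161280; (3j)²=1/143 [(1 6 5; -1 -2 3)], sign=+1
B: triangle coeff Δ(1,6,5) = 1/858; Σ_t [0,0]: t=0:+1/7257600 = 1/7257600; (3j)²=1/858 [(1 6 5; 1 4 -5)], sign=+1
I_A²/I_B² = (1/143)/(1/858) = 6/1

6/1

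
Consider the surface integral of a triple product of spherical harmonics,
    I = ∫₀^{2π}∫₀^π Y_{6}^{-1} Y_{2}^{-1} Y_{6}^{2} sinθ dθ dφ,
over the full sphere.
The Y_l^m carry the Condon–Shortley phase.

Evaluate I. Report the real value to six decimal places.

Checks pass: Σm=0; 14 even; l₃=6∈[4,8].
(2·6+1)(2·2+1)(2·6+1) = 845
Δ: 2! 10! 2! / 15! → 1/90090
sum: t=0:+1/69120 t=1:−1/14400 t=2:+1/69120 = -7/172800
3j²(6 2 6; 0 0 0) = Δ·Π!·Σ² = 14/715  (sign -1)
sum: t=0:+1/60480 t=1:−1/34560 = -1/80640
3j²(6 2 6; -1 -1 2) = Δ·Π!·Σ² = 6/1001  (sign -1)
combine: 4πI² = 845·14/715·6/1001 = 12/121
take √, sign +1: I = 0.08883682

0.088837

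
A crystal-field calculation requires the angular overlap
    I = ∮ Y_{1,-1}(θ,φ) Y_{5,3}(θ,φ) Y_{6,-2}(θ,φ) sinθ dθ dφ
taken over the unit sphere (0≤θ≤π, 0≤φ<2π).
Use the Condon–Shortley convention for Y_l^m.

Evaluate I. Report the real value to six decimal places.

Rules hold: Σm=0, L=12 even, 4≤6≤6.
N = 3·11·13 = 429
Δ = 0!·2!·10!/13! = 1/858
Racah Σ t=0..0: t=0:+1/14400 = 1/14400
⇒ 3j(1 5 6; 0 0 0)² = 6/143, sgn +1
Racah Σ t=0..0: t=0:+1/161280 = 1/161280
⇒ 3j(1 5 6; -1 3 -2)² = 1/143, sgn +1
4πI² = N·(3j₀)²·(3jₘ)² = 18/143
I = +1·√(0.125874/4π) = 0.10008369

0.100084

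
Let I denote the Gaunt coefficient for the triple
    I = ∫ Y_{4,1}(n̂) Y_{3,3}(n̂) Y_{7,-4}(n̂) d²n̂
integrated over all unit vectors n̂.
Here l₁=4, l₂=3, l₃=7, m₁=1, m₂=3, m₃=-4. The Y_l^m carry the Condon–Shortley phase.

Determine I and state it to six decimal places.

m-sum 0 ✓  L=14 even ✓  1≤7≤7 ✓
Π(2lᵢ+1) = 9×7×15 = 945
triangle coeff Δ(4,3,7) = 1/45045
Σ_t [0,0]: t=0:+1/20736 = 1/20736
(3j)²=35/1287 [(4 3 7; 0 0 0)], sign=-1
Σ_t [0,0]: t=0:+1/518400 = 1/518400
(3j)²=2/195 [(4 3 7; 1 3 -4)], sign=-1
⇒ 4πI² = 490/1859
I = (+1)√(490/1859/(4π)) = 0.14482829

0.144828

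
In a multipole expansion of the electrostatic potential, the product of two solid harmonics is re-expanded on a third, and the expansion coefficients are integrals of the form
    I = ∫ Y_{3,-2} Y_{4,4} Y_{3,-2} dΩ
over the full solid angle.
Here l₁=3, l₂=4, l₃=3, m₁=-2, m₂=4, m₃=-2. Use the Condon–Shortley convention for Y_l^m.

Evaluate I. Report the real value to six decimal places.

0.214561

m-sum 0 ✓  L=10 even ✓  1≤3≤7 ✓
Π(2lᵢ+1) = 7×9×7 = 441
triangle coeff Δ(3,4,3) = 1/34650
Σ_t [1,3]: t=1:−1/72 t=2:+1/16 t=3:−1/72 = 5/144
(3j)²=2/77 [(3 4 3; 0 0 0)], sign=-1
Σ_t [4,4]: t=4:+1/576 = 1/576
(3j)²=5/99 [(3 4 3; -2 4 -2)], sign=-1
⇒ 4πI² = 70/121
I = (+1)√(70/121/(4π)) = 0.21456131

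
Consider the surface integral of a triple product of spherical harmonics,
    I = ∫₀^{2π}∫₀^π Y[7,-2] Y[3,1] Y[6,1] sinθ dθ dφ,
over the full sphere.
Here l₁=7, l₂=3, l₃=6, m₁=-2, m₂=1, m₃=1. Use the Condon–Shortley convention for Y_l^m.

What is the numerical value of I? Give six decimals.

Rules hold: Σm=0, L=16 even, 4≤6≤10.
N = 15·7·13 = 1365
Δ = 4!·10!·2!/17! = 1/2042040
Racah Σ t=1..3: t=1:−1/207360 t=2:+1/57600 t=3:−1/207360 = 1/129600
⇒ 3j(7 3 6; 0 0 0)² = 168/12155, sgn +1
Racah Σ t=2..4: t=2:+1/241920 t=3:−1/103680 t=4:+1/691200 = -59/14515200
⇒ 3j(7 3 6; -2 1 1)² = 3481/340340, sgn +1
4πI² = N·(3j₀)²·(3jₘ)² = 438606/2272985
I = +1·√(0.192965/4π) = 0.12391791

0.123918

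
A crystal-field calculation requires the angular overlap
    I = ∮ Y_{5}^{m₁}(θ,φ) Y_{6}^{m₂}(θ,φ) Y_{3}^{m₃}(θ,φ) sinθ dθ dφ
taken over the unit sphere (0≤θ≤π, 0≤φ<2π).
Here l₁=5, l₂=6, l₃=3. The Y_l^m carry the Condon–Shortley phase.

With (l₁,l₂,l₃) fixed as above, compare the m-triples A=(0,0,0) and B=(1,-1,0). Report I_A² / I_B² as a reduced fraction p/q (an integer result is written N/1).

Shared (l₁,l₂,l₃)=(5,6,3): N and (l;000)² cancel in I_A²/I_B².
A: Δ = 8!·2!·4!/15! = 1/675675; Racah Σ t=3..5: t=3:−1/8640 t=4:+1/2304 t=5:−1/8640 = 7/34560; ⇒ 3j(5 6 3; 0 0 0)² = 7/429, sgn -1
B: Δ = 8!·2!·4!/15! = 1/675675; Racah Σ t=2..4: t=2:+1/17280 t=3:−1/2880 t=4:+1/6912 = -1/6912; ⇒ 3j(5 6 3; 1 -1 0)² = 5/429, sgn +1
I_A²/I_B² = (7/429)/(5/429) = 7/5

7/5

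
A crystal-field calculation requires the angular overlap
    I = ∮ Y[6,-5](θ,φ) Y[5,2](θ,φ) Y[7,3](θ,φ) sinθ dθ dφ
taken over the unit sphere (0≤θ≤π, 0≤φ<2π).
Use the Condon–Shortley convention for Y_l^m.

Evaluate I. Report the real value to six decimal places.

m-sum 0 ✓  L=18 even ✓  1≤7≤11 ✓
Π(2lᵢ+1) = 13×11×15 = 2145
triangle coeff Δ(6,5,7) = 1/174594420
Σ_t [0,4]: t=0:+1/4147200 t=1:−1/207360 t=2:+1/82944 t=3:−1/207360 t=4:+1/4147200 = 1/345600
(3j)²=420/46189 [(6 5 7; 0 0 0)], sign=-1
Σ_t [3,4]: t=3:−1/11612160 t=4:+1/4354560 = 1/6967296
(3j)²=625/50388 [(6 5 7; -5 2 3)], sign=+1
⇒ 4πI² = 328125/1356277
I = (-1)√(328125/1356277/(4π)) = -0.13875241

-0.138752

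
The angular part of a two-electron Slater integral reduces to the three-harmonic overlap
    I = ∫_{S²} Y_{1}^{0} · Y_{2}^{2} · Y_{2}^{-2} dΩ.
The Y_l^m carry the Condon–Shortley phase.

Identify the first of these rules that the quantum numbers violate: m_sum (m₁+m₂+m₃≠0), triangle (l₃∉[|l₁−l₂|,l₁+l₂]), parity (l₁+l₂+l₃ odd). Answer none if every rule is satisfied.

m₁+m₂+m₃ = 0 + 2 − 2 = 0  ✓
triangle: |1−2|=1 ≤ l₃=2 ≤ 1+2=3  ✓
parity: l₁+l₂+l₃ = 5 is odd  ✗

parity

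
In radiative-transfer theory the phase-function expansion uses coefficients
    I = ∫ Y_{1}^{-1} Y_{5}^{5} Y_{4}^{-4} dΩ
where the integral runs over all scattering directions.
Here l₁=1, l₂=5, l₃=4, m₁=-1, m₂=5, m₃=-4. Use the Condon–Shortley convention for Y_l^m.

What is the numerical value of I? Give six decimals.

m-sum 0 ✓  L=10 even ✓  4≤4≤6 ✓
Π(2lᵢ+1) = 3×11×9 = 297
triangle coeff Δ(1,5,4) = 1/495
Σ_t [1,1]: t=1:−1/576 = -1/576
(3j)²=5/99 [(1 5 4; 0 0 0)], sign=-1
Σ_t [2,2]: t=2:+1/80640 = 1/80640
(3j)²=1/11 [(1 5 4; -1 5 -4)], sign=+1
⇒ 4πI² = 15/11
I = (-1)√(15/11/(4π)) = -0.32941575

-0.329416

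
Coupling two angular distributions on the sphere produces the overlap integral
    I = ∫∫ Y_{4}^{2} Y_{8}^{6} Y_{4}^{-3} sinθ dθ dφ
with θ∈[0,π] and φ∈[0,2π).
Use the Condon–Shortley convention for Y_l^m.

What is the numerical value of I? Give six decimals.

m-sum = 2 + 6 − 3 = 5 ≠ 0 ⇒ I = 0

0.000000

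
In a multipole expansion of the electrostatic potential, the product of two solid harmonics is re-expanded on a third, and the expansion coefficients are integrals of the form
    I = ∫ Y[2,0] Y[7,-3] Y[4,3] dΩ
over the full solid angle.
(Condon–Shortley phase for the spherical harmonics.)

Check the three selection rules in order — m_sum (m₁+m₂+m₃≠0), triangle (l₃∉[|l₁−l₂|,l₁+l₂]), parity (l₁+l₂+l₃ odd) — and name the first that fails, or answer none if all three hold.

m₁+m₂+m₃ = 0 − 3 + 3 = 0  ✓
triangle: |2−7|=5 ≤ l₃=4 ≤ 2+7=9  ✗
parity: l₁+l₂+l₃ = 13 is odd

triangle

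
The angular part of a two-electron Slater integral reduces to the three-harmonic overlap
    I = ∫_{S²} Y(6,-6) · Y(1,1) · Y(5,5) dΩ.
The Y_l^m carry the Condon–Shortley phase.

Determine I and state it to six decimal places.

0.331940

Checks pass: Σm=0; 12 even; l₃=5∈[5,7].
(2·6+1)(2·1+1)(2·5+1) = 429
Δ: 2! 10! 0! / 13! → 1/858
sum: t=1:−1/14400 = -1/14400
3j²(6 1 5; 0 0 0) = Δ·Π!·Σ² = 6/143  (sign +1)
sum: t=2:+1/7257600 = 1/7257600
3j²(6 1 5; -6 1 5) = Δ·Π!·Σ² = 1/13  (sign +1)
combine: 4πI² = 429·6/143·1/13 = 18/13
take √, sign +1: I = 0.33194004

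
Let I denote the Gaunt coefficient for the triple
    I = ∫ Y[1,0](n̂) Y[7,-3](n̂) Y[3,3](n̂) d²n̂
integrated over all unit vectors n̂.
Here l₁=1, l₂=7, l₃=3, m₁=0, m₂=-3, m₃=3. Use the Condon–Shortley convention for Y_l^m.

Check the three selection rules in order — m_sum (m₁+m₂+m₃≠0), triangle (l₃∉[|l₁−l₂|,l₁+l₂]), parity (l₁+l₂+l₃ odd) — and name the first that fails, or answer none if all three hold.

Σmᵢ = 0  ✓
l₃∈[|l₁−l₂|,l₁+l₂]=[6,8], have l₃=3  ✗
Σlᵢ = 11 ⇒ odd

triangle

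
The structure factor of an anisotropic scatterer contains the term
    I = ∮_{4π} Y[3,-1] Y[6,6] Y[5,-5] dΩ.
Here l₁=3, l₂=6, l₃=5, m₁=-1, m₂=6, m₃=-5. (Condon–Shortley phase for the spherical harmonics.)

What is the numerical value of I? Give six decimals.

m-sum 0 ✓  L=14 even ✓  3≤5≤9 ✓
Π(2lᵢ+1) = 7×13×11 = 1001
triangle coeff Δ(3,6,5) = 1/675675
Σ_t [1,3]: t=1:−1/8640 t=2:+1/2304 t=3:−1/8640 = 7/34560
(3j)²=7/429 [(3 6 5; 0 0 0)], sign=-1
Σ_t [4,4]: t=4:+1/1935360 = 1/1935360
(3j)²=3/91 [(3 6 5; -1 6 -5)], sign=+1
⇒ 4πI² = 7/13
I = (-1)√(7/13/(4π)) = -0.20700098

-0.207001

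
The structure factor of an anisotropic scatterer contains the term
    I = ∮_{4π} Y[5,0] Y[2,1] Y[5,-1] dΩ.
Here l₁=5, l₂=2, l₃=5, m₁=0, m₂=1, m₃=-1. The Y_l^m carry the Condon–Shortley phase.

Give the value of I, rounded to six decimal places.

-0.036166

Rules hold: Σm=0, L=12 even, 3≤5≤7.
N = 11·5·11 = 605
Δ = 2!·8!·2!/13! = 1/38610
Racah Σ t=0..2: t=0:+1/2880 t=1:−1/576 t=2:+1/2880 = -1/960
⇒ 3j(5 2 5; 0 0 0)² = 10/429, sgn +1
Racah Σ t=1..2: t=1:−1/1152 t=2:+1/1440 = -1/5760
⇒ 3j(5 2 5; 0 1 -1)² = 1/858, sgn -1
4πI² = N·(3j₀)²·(3jₘ)² = 25/1521
I = -1·√(0.0164366/4π) = -0.03616600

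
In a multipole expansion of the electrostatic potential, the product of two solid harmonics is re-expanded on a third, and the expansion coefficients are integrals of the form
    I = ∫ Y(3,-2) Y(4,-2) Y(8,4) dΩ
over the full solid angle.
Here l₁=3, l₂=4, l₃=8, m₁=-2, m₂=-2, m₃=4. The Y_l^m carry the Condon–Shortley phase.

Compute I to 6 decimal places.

l₃=8 ∉ [1,7] — triangle fails ⇒ I = 0

0.000000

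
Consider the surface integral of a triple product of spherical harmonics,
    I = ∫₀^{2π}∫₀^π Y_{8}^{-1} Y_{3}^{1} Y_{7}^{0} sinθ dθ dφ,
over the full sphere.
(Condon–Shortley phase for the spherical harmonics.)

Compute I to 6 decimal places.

-0.068135

m-sum 0 ✓  L=18 even ✓  5≤7≤11 ✓
Π(2lᵢ+1) = 17×7×15 = 1785
triangle coeff Δ(8,3,7) = 1/5290740
Σ_t [1,3]: t=1:−1/7257600 t=2:+1/2073600 t=3:−1/7257600 = 1/4838400
(3j)²=252/20995 [(8 3 7; 0 0 0)], sign=-1
Σ_t [2,4]: t=2:+1/4838400 t=3:−1/3110400 t=4:+1/29030400 = -1/12441600
(3j)²=343/125970 [(8 3 7; -1 1 0)], sign=+1
⇒ 4πI² = 302526/5185765
I = (-1)√(302526/5185765/(4π)) = -0.06813496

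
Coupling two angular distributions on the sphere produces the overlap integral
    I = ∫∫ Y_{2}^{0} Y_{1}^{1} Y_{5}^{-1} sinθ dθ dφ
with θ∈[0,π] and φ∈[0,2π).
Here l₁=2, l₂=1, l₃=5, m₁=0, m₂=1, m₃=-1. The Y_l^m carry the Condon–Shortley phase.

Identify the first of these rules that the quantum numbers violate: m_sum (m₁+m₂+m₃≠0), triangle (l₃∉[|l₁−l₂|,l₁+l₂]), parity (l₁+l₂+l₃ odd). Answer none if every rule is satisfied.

m₁+m₂+m₃ = 0 + 1 − 1 = 0  ✓
triangle: |2−1|=1 ≤ l₃=5 ≤ 2+1=3  ✗
parity: l₁+l₂+l₃ = 8 is even

triangle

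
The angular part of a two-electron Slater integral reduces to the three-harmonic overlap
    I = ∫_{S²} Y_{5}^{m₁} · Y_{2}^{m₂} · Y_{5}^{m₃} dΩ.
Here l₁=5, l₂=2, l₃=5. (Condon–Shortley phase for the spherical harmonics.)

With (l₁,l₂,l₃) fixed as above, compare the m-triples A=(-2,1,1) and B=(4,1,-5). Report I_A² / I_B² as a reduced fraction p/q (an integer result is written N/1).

l's match ⇒ only the (l;m) 3-j factors differ between A and B.
A: triangle coeff Δ(5,2,5) = 1/38610; Σ_t [1,2]: t=1:−1/2880 t=2:+1/1440 = 1/2880; (3j)²=7/715 [(5 2 5; -2 1 1)], sign=+1
B: triangle coeff Δ(5,2,5) = 1/38610; Σ_t [1,1]: t=1:−1/80640 = -1/80640; (3j)²=9/286 [(5 2 5; 4 1 -5)], sign=-1
I_A²/I_B² = (7/715)/(9/286) = 14/45

14/45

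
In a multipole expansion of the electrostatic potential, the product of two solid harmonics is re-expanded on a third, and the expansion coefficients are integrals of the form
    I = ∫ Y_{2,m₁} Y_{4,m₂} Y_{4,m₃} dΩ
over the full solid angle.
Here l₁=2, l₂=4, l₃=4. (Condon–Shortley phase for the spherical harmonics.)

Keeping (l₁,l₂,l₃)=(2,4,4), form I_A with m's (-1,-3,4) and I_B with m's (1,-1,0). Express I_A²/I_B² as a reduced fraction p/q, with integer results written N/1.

Shared (l₁,l₂,l₃)=(2,4,4): N and (l;000)² cancel in I_A²/I_B².
A: Δ = 2!·2!·6!/11! = 1/13860; Racah Σ t=1..1: t=1:−1/1440 = -1/1440; ⇒ 3j(2 4 4; -1 -3 4)² = 7/165, sgn -1
B: Δ = 2!·2!·6!/11! = 1/13860; Racah Σ t=0..1: t=0:+1/72 t=1:−1/96 = 1/288; ⇒ 3j(2 4 4; 1 -1 0)² = 1/462, sgn +1
I_A²/I_B² = (7/165)/(1/462) = 98/5

98/5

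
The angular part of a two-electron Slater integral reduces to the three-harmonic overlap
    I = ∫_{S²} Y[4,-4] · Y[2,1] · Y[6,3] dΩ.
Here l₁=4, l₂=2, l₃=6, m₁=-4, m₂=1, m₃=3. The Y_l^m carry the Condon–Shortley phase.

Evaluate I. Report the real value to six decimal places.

-0.047713

m-sum 0 ✓  L=12 even ✓  2≤6≤6 ✓
Π(2lᵢ+1) = 9×5×13 = 585
triangle coeff Δ(4,2,6) = 1/6435
Σ_t [0,0]: t=0:+1/2304 = 1/2304
(3j)²=5/143 [(4 2 6; 0 0 0)], sign=+1
Σ_t [0,0]: t=0:+1/241920 = 1/241920
(3j)²=1/715 [(4 2 6; -4 1 3)], sign=-1
⇒ 4πI² = 45/1573
I = (-1)√(45/1573/(4π)) = -0.04771303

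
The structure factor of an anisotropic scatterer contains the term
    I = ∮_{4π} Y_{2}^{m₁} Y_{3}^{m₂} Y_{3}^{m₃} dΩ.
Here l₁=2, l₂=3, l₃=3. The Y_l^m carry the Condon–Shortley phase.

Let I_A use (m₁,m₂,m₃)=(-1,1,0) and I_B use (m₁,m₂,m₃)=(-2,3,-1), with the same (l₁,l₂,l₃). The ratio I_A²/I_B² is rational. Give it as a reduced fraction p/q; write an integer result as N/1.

1/5

l's match ⇒ only the (l;m) 3-j factors differ between A and B.
A: triangle coeff Δ(2,3,3) = 1/3780; Σ_t [1,2]: t=1:−1/12 t=2:+1/8 = 1/24; (3j)²=1/210 [(2 3 3; -1 1 0)], sign=-1
B: triangle coeff Δ(2,3,3) = 1/3780; Σ_t [2,2]: t=2:+1/96 = 1/96; (3j)²=1/42 [(2 3 3; -2 3 -1)], sign=+1
I_A²/I_B² = (1/210)/(1/42) = 1/5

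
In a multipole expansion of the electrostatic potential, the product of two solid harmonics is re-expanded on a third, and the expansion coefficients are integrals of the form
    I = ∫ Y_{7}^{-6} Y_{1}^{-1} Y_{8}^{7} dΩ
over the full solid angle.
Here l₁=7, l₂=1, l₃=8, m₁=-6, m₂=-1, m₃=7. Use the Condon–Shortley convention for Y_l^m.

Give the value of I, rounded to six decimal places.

-0.313531

Checks pass: Σm=0; 16 even; l₃=8∈[6,8].
(2·7+1)(2·1+1)(2·8+1) = 765
Δ: 0! 14! 2! / 17! → 1/2040
sum: t=0:+1/25401600 = 1/25401600
3j²(7 1 8; 0 0 0) = Δ·Π!·Σ² = 8/255  (sign +1)
sum: t=0:+1/12454041600 = 1/12454041600
3j²(7 1 8; -6 -1 7) = Δ·Π!·Σ² = 7/136  (sign -1)
combine: 4πI² = 765·8/255·7/136 = 21/17
take √, sign -1: I = -0.31353083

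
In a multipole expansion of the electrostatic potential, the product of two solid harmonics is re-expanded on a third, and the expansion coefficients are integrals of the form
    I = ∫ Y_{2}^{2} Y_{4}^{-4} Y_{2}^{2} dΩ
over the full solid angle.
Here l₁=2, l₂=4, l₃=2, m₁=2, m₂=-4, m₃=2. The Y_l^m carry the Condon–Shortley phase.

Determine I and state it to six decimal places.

Rules hold: Σm=0, L=8 even, 2≤2≤6.
N = 5·9·5 = 225
Δ = 4!·0!·4!/9! = 1/630
Racah Σ t=2..2: t=2:+1/16 = 1/16
⇒ 3j(2 4 2; 0 0 0)² = 2/35, sgn +1
Racah Σ t=0..0: t=0:+1/576 = 1/576
⇒ 3j(2 4 2; 2 -4 2)² = 1/9, sgn +1
4πI² = N·(3j₀)²·(3jₘ)² = 10/7
I = +1·√(1.42857/4π) = 0.33716777

0.337168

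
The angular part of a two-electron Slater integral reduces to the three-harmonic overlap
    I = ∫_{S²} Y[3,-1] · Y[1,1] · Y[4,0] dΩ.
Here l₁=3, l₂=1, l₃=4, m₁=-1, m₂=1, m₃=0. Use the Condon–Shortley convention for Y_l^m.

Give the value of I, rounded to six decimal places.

0.150786

Rules hold: Σm=0, L=8 even, 2≤4≤4.
N = 7·3·9 = 189
Δ = 0!·6!·2!/9! = 1/252
Racah Σ t=0..0: t=0:+1/36 = 1/36
⇒ 3j(3 1 4; 0 0 0)² = 4/63, sgn +1
Racah Σ t=0..0: t=0:+1/96 = 1/96
⇒ 3j(3 1 4; -1 1 0)² = 1/42, sgn +1
4πI² = N·(3j₀)²·(3jₘ)² = 2/7
I = +1·√(0.285714/4π) = 0.15078601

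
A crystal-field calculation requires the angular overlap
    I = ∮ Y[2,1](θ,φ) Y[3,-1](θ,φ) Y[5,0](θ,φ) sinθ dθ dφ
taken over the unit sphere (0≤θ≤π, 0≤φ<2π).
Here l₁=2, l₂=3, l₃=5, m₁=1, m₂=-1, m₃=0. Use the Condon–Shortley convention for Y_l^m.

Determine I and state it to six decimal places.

0.169433

Rules hold: Σm=0, L=10 even, 1≤5≤5.
N = 5·7·11 = 385
Δ = 0!·4!·6!/11! = 1/2310
Racah Σ t=0..0: t=0:+1/144 = 1/144
⇒ 3j(2 3 5; 0 0 0)² = 10/231, sgn -1
Racah Σ t=0..0: t=0:+1/288 = 1/288
⇒ 3j(2 3 5; 1 -1 0)² = 5/231, sgn -1
4πI² = N·(3j₀)²·(3jₘ)² = 250/693
I = +1·√(0.36075/4π) = 0.16943318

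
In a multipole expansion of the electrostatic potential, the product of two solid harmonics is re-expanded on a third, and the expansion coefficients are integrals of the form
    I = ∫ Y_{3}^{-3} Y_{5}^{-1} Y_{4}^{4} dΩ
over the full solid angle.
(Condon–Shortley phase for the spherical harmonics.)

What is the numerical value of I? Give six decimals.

0.050679

Checks pass: Σm=0; 12 even; l₃=4∈[2,8].
(2·3+1)(2·5+1)(2·4+1) = 693
Δ: 4! 2! 6! / 13! → 1/180180
sum: t=1:−1/576 t=2:+1/144 t=3:−1/576 = 1/288
3j²(3 5 4; 0 0 0) = Δ·Π!·Σ² = 20/1001  (sign +1)
sum: t=4:+1/34560 = 1/34560
3j²(3 5 4; -3 -1 4) = Δ·Π!·Σ² = 1/429  (sign +1)
combine: 4πI² = 693·20/1001·1/429 = 60/1859
take √, sign +1: I = 0.05067935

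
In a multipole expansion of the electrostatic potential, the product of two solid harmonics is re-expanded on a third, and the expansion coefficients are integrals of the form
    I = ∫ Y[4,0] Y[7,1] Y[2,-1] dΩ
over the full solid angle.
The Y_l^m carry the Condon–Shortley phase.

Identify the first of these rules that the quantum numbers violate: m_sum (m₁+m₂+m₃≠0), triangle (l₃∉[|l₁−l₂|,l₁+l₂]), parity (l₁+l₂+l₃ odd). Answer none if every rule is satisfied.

triangle

azimuthal sum: 0 + 1 − 1 = 0  ✓
3 ≤ 2 ≤ 11 (triangle on l)  ✗
L = 4 + 7 + 2 = 13 (odd)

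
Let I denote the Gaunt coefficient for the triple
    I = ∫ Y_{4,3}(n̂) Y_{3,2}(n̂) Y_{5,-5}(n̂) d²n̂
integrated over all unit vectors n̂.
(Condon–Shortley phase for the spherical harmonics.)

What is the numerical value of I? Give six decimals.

-0.212007

Rules hold: Σm=0, L=12 even, 1≤5≤7.
N = 9·7·11 = 693
Δ = 2!·6!·4!/13! = 1/180180
Racah Σ t=0..2: t=0:+1/576 t=1:−1/144 t=2:+1/576 = -1/288
⇒ 3j(4 3 5; 0 0 0)² = 20/1001, sgn +1
Racah Σ t=1..1: t=1:−1/17280 = -1/17280
⇒ 3j(4 3 5; 3 2 -5)² = 35/858, sgn -1
4πI² = N·(3j₀)²·(3jₘ)² = 1050/1859
I = -1·√(0.56482/4π) = -0.21200691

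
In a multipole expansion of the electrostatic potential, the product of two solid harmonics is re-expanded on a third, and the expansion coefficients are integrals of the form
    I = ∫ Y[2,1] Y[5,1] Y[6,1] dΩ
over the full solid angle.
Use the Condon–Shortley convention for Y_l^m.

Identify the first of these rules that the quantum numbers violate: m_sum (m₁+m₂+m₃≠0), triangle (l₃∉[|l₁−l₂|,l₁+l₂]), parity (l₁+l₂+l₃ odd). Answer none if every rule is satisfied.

m_sum

Σmᵢ = 3  ✗
l₃∈[|l₁−l₂|,l₁+l₂]=[3,7], have l₃=6
Σlᵢ = 13 ⇒ odd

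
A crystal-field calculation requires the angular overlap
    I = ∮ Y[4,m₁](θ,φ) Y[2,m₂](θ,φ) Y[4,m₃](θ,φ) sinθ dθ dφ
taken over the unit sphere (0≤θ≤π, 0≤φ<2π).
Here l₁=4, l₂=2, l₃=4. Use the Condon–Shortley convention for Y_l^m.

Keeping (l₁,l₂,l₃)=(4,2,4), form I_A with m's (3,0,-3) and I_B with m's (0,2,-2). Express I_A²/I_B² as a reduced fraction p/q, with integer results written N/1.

Same 4,2,4: normalisation and zero-m 3j drop out of the ratio.
A: Δ: 2! 6! 2! / 11! → 1/13860; sum: t=0:+1/480 t=1:−1/720 = 1/1440; 3j²(4 2 4; 3 0 -3) = Δ·Π!·Σ² = 7/1980  (sign -1)
B: Δ: 2! 6! 2! / 11! → 1/13860; sum: t=2:+1/192 = 1/192; 3j²(4 2 4; 0 2 -2) = Δ·Π!·Σ² = 3/77  (sign +1)
I_A²/I_B² = (7/1980)/(3/77) = 49/540

49/540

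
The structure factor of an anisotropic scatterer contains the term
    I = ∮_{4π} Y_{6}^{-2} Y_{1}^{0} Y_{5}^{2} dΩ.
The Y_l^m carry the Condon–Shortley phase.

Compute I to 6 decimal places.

Checks pass: Σm=0; 12 even; l₃=5∈[5,7].
(2·6+1)(2·1+1)(2·5+1) = 429
Δ: 2! 10! 0! / 13! → 1/858
sum: t=1:−1/14400 = -1/14400
3j²(6 1 5; 0 0 0) = Δ·Π!·Σ² = 6/143  (sign +1)
sum: t=1:−1/30240 = -1/30240
3j²(6 1 5; -2 0 2) = Δ·Π!·Σ² = 16/429  (sign +1)
combine: 4πI² = 429·6/143·16/429 = 96/143
take √, sign +1: I = 0.23113338

0.231133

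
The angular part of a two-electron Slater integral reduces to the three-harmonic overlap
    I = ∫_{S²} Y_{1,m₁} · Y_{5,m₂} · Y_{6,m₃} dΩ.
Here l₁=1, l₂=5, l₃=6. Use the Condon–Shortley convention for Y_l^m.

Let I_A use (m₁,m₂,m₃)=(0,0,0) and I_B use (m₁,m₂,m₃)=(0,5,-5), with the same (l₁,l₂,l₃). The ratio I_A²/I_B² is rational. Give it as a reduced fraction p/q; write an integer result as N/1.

36/11

Same 1,5,6: normalisation and zero-m 3j drop out of the ratio.
A: Δ: 0! 2! 10! / 13! → 1/858; sum: t=0:+1/14400 = 1/14400; 3j²(1 5 6; 0 0 0) = Δ·Π!·Σ² = 6/143  (sign +1)
B: Δ: 0! 2! 10! / 13! → 1/858; sum: t=0:+1/3628800 = 1/3628800; 3j²(1 5 6; 0 5 -5) = Δ·Π!·Σ² = 1/78  (sign -1)
I_A²/I_B² = (6/143)/(1/78) = 36/11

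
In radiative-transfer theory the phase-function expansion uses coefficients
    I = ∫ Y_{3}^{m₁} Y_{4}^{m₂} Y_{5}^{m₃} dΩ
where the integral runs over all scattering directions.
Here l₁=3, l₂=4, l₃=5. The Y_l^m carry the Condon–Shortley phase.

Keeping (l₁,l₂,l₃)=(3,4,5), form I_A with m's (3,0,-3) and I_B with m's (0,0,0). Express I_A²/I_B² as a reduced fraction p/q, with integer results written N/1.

7/4

l's match ⇒ only the (l;m) 3-j factors differ between A and B.
A: triangle coeff Δ(3,4,5) = 1/180180; Σ_t [0,0]: t=0:+1/2304 = 1/2304; (3j)²=5/143 [(3 4 5; 3 0 -3)], sign=+1
B: triangle coeff Δ(3,4,5) = 1/180180; Σ_t [0,2]: t=0:+1/576 t=1:−1/144 t=2:+1/576 = -1/288; (3j)²=20/1001 [(3 4 5; 0 0 0)], sign=+1
I_A²/I_B² = (5/143)/(20/1001) = 7/4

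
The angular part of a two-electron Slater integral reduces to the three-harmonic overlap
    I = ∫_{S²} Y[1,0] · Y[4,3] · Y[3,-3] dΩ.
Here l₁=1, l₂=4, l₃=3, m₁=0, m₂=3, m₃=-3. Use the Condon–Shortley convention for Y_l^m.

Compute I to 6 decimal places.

-0.162868

Rules hold: Σm=0, L=8 even, 3≤3≤5.
N = 3·9·7 = 189
Δ = 2!·0!·6!/9! = 1/252
Racah Σ t=1..1: t=1:−1/36 = -1/36
⇒ 3j(1 4 3; 0 0 0)² = 4/63, sgn +1
Racah Σ t=1..1: t=1:−1/720 = -1/720
⇒ 3j(1 4 3; 0 3 -3)² = 1/36, sgn -1
4πI² = N·(3j₀)²·(3jₘ)² = 1/3
I = -1·√(0.333333/4π) = -0.16286750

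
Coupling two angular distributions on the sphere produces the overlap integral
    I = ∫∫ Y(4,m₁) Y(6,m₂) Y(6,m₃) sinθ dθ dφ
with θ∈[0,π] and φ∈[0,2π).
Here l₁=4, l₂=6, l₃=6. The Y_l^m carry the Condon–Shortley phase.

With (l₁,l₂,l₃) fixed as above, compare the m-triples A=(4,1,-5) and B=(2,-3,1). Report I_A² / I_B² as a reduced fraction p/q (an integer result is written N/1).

Shared (l₁,l₂,l₃)=(4,6,6): N and (l;000)² cancel in I_A²/I_B².
A: Δ = 4!·4!·8!/17! = 1/15315300; Racah Σ t=0..0: t=0:+1/2903040 = 1/2903040; ⇒ 3j(4 6 6; 4 1 -5)² = 5/663, sgn -1
B: Δ = 4!·4!·8!/17! = 1/15315300; Racah Σ t=0..2: t=0:+1/69120 t=1:−1/51840 t=2:+1/483840 = -1/362880; ⇒ 3j(4 6 6; 2 -3 1)² = 16/17017, sgn +1
I_A²/I_B² = (5/663)/(16/17017) = 385/48

385/48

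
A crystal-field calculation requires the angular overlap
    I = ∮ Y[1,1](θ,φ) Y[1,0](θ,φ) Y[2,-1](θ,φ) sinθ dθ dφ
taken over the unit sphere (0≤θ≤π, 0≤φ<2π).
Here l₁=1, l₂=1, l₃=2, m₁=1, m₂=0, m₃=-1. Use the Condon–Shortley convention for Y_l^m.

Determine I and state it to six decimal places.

m-sum 0 ✓  L=4 even ✓  0≤2≤2 ✓
Π(2lᵢ+1) = 3×3×5 = 45
triangle coeff Δ(1,1,2) = 1/30
Σ_t [0,0]: t=0:+1/1 = 1/1
(3j)²=2/15 [(1 1 2; 0 0 0)], sign=+1
Σ_t [0,0]: t=0:+1/2 = 1/2
(3j)²=1/10 [(1 1 2; 1 0 -1)], sign=-1
⇒ 4πI² = 3/5
I = (-1)√(3/5/(4π)) = -0.21850969

-0.218510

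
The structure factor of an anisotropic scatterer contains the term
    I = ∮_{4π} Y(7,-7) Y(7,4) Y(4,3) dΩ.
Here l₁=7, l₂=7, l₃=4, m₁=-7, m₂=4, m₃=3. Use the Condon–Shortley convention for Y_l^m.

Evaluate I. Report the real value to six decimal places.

0.102369

Rules hold: Σm=0, L=18 even, 0≤4≤14.
N = 15·15·9 = 2025
Δ = 10!·4!·4!/19! = 1/58198140
Racah Σ t=3..7: t=3:−1/17418240 t=4:+1/622080 t=5:−1/230400 t=6:+1/622080 t=7:−1/17418240 = -1/806400
⇒ 3j(7 7 4; 0 0 0)² = 2268/230945, sgn -1
Racah Σ t=10..10: t=10:+1/522547200 = 1/522547200
⇒ 3j(7 7 4; -7 4 3)² = 77/11628, sgn -1
4πI² = N·(3j₀)²·(3jₘ)² = 178605/1356277
I = +1·√(0.131688/4π) = 0.10236881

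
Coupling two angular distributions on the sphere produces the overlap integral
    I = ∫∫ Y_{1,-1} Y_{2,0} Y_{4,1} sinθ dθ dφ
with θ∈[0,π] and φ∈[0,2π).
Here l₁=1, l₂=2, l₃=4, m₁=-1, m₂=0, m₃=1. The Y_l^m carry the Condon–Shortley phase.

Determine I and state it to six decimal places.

triangle: need 1≤l₃≤3, have 4; I=0

0.000000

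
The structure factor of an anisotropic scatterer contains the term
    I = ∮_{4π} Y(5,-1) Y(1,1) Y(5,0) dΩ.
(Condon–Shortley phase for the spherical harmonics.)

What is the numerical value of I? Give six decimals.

Σlᵢ=11 odd — θ-integrand is odd under cosθ→−cosθ; I=0

0.000000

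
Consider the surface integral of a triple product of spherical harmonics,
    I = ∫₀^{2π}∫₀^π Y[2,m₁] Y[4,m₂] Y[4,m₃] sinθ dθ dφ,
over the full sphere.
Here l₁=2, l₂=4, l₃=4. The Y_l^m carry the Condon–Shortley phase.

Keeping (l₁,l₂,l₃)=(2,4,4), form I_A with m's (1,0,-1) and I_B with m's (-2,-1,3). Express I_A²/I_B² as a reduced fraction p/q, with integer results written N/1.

Same 2,4,4: normalisation and zero-m 3j drop out of the ratio.
A: Δ: 2! 2! 6! / 11! → 1/13860; sum: t=0:+1/96 t=1:−1/72 = -1/288; 3j²(2 4 4; 1 0 -1) = Δ·Π!·Σ² = 1/462  (sign +1)
B: Δ: 2! 2! 6! / 11! → 1/13860; sum: t=2:+1/480 = 1/480; 3j²(2 4 4; -2 -1 3) = Δ·Π!·Σ² = 3/110  (sign -1)
I_A²/I_B² = (1/462)/(3/110) = 5/63

5/63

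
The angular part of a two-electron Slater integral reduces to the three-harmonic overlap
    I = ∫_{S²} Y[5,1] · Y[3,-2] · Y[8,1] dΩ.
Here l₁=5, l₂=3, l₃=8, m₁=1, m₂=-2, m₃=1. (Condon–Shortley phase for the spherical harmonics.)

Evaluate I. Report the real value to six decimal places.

-0.124685

Checks pass: Σm=0; 16 even; l₃=8∈[2,8].
(2·5+1)(2·3+1)(2·8+1) = 1309
Δ: 0! 10! 6! / 17! → 1/136136
sum: t=0:+1/518400 = 1/518400
3j²(5 3 8; 0 0 0) = Δ·Π!·Σ² = 56/2431  (sign +1)
sum: t=0:+1/2073600 = 1/2073600
3j²(5 3 8; 1 -2 1) = Δ·Π!·Σ² = 63/9724  (sign -1)
combine: 4πI² = 1309·56/2431·63/9724 = 6174/31603
take √, sign -1: I = -0.12468500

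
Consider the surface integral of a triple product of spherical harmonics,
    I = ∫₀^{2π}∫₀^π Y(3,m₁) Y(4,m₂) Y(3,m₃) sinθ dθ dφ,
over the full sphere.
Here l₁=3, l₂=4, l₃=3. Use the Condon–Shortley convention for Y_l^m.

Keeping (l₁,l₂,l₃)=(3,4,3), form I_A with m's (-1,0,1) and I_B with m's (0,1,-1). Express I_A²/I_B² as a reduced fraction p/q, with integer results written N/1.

l's match ⇒ only the (l;m) 3-j factors differ between A and B.
A: triangle coeff Δ(3,4,3) = 1/34650; Σ_t [2,4]: t=2:+1/32 t=3:−1/36 t=4:+1/1152 = 5/1152; (3j)²=1/1386 [(3 4 3; -1 0 1)], sign=+1
B: triangle coeff Δ(3,4,3) = 1/34650; Σ_t [1,3]: t=1:−1/288 t=2:+1/24 t=3:−1/48 = 5/288; (3j)²=5/462 [(3 4 3; 0 1 -1)], sign=+1
I_A²/I_B² = (1/1386)/(5/462) = 1/15

1/15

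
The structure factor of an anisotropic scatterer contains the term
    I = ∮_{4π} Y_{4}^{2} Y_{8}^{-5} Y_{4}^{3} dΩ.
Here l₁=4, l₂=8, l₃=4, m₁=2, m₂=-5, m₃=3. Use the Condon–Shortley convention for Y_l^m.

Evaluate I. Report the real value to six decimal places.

-0.240299

m-sum 0 ✓  L=16 even ✓  4≤4≤12 ✓
Π(2lᵢ+1) = 9×17×9 = 1377
triangle coeff Δ(4,8,4) = 1/218790
Σ_t [4,4]: t=4:+1/331776 = 1/331776
(3j)²=490/21879 [(4 8 4; 0 0 0)], sign=+1
Σ_t [2,2]: t=2:+1/7257600 = 1/7257600
(3j)²=2/85 [(4 8 4; 2 -5 3)], sign=-1
⇒ 4πI² = 1764/2431
I = (-1)√(1764/2431/(4π)) = -0.24029895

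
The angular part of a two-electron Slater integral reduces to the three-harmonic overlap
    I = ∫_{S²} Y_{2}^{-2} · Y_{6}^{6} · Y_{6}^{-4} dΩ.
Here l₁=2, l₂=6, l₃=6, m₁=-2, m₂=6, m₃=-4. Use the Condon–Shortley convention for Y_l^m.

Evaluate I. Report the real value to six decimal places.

-0.076075

m-sum 0 ✓  L=14 even ✓  4≤6≤8 ✓
Π(2lᵢ+1) = 5×13×13 = 845
triangle coeff Δ(2,6,6) = 1/90090
Σ_t [0,2]: t=0:+1/69120 t=1:−1/14400 t=2:+1/69120 = -7/172800
(3j)²=14/715 [(2 6 6; 0 0 0)], sign=-1
Σ_t [2,2]: t=2:+1/14515200 = 1/14515200
(3j)²=2/455 [(2 6 6; -2 6 -4)], sign=+1
⇒ 4πI² = 4/55
I = (-1)√(4/55/(4π)) = -0.07607531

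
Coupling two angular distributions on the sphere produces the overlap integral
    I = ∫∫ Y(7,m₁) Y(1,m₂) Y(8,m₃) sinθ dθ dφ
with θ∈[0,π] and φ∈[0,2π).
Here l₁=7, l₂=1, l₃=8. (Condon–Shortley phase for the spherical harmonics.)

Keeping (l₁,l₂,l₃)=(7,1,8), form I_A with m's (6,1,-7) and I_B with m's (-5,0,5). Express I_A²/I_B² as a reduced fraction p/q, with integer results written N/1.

35/13

l's match ⇒ only the (l;m) 3-j factors differ between A and B.
A: triangle coeff Δ(7,1,8) = 1/2040; Σ_t [0,0]: t=0:+1/12454041600 = 1/12454041600; (3j)²=7/136 [(7 1 8; 6 1 -7)], sign=-1
B: triangle coeff Δ(7,1,8) = 1/2040; Σ_t [0,0]: t=0:+1/958003200 = 1/958003200; (3j)²=13/680 [(7 1 8; -5 0 5)], sign=-1
I_A²/I_B² = (7/136)/(13/680) = 35/13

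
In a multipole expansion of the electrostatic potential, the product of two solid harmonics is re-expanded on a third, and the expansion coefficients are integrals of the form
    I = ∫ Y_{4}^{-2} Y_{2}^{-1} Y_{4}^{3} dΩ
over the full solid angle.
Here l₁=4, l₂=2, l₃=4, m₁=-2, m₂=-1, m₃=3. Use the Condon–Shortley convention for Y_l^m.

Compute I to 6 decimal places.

Checks pass: Σm=0; 10 even; l₃=4∈[2,6].
(2·4+1)(2·2+1)(2·4+1) = 405
Δ: 2! 6! 2! / 11! → 1/13860
sum: t=0:+1/192 t=1:−1/36 t=2:+1/192 = -5/288
3j²(4 2 4; 0 0 0) = Δ·Π!·Σ² = 20/693  (sign -1)
sum: t=0:+1/1440 t=1:−1/240 = -1/288
3j²(4 2 4; -2 -1 3) = Δ·Π!·Σ² = 5/132  (sign +1)
combine: 4πI² = 405·20/693·5/132 = 375/847
take √, sign -1: I = -0.18770204

-0.187702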